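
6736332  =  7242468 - 506136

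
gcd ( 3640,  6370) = 910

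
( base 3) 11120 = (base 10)123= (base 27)4f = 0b1111011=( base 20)63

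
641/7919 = 641/7919= 0.08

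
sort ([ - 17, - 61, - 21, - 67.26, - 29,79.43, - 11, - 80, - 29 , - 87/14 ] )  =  [ - 80, - 67.26, - 61, - 29,-29, - 21, - 17, - 11,-87/14,79.43] 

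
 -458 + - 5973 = -6431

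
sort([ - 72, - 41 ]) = [ - 72, - 41 ]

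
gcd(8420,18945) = 2105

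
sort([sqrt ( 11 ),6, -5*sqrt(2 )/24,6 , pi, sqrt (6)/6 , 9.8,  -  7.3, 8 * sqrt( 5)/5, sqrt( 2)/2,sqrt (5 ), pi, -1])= [-7.3  , - 1 ,-5*sqrt( 2)/24, sqrt ( 6) /6, sqrt(2 ) /2,  sqrt( 5),  pi,  pi , sqrt (11) , 8*sqrt ( 5)/5,  6,6 , 9.8 ] 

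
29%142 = 29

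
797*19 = 15143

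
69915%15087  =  9567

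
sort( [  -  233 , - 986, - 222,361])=[ - 986, - 233,-222, 361] 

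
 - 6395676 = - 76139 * 84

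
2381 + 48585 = 50966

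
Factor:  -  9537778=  - 2^1*23^1*207343^1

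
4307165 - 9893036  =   - 5585871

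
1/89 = 1/89 = 0.01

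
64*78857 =5046848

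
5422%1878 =1666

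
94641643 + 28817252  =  123458895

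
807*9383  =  7572081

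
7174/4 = 1793 + 1/2 = 1793.50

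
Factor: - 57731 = - 57731^1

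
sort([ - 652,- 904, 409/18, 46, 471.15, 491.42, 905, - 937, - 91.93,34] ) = [ - 937, - 904, - 652, - 91.93, 409/18 , 34,46, 471.15, 491.42, 905]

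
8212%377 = 295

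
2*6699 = 13398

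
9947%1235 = 67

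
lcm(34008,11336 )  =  34008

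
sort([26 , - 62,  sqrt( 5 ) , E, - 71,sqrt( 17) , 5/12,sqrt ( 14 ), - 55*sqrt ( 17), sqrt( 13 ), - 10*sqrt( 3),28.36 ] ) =[- 55 * sqrt ( 17),  -  71 , - 62, - 10*sqrt( 3),5/12, sqrt ( 5 ),E,  sqrt( 13),sqrt ( 14), sqrt (17 ), 26, 28.36] 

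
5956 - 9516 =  - 3560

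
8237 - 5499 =2738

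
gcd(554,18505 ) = 1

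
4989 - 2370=2619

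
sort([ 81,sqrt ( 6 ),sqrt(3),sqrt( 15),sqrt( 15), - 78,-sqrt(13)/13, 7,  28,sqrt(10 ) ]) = [ - 78, - sqrt(13)/13,sqrt(3 ),sqrt( 6 ),sqrt ( 10 ), sqrt ( 15 ),sqrt(15),  7,28,81]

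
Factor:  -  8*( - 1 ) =8 =2^3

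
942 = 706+236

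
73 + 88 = 161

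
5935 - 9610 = -3675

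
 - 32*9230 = - 295360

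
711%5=1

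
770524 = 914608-144084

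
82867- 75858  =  7009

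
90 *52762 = 4748580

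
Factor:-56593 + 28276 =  - 28317= -3^1*9439^1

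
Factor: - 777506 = - 2^1*61^1*6373^1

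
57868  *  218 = 12615224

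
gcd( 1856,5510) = 58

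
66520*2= 133040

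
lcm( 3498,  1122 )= 59466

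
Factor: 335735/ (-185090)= - 809/446= - 2^( - 1 )*223^(-1)*809^1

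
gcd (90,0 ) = 90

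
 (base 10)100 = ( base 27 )3j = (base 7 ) 202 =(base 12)84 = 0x64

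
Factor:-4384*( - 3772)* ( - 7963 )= - 131679735424  =  -2^7 *23^1 *41^1*137^1*7963^1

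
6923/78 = 88 + 59/78 = 88.76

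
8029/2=8029/2 = 4014.50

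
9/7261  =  9/7261 = 0.00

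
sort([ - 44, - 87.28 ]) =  [ - 87.28, - 44]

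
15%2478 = 15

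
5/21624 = 5/21624 = 0.00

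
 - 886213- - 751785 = -134428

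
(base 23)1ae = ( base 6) 3325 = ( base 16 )305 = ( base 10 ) 773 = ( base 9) 1048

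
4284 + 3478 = 7762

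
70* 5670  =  396900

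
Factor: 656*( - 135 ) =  - 88560  =  - 2^4*3^3*5^1*41^1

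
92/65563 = 92/65563=0.00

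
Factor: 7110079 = 79^1*90001^1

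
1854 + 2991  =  4845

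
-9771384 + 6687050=-3084334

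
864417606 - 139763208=724654398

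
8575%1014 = 463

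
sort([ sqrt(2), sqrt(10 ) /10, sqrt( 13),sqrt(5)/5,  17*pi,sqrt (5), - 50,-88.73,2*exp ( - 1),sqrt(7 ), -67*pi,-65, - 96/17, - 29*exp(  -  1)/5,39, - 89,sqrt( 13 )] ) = [ - 67*pi, - 89,-88.73, - 65,-50, - 96/17, - 29 * exp( - 1) /5,  sqrt( 10 )/10, sqrt ( 5)/5,2*exp( - 1 ), sqrt ( 2),sqrt(5),sqrt( 7 ),sqrt(13 ) , sqrt( 13), 39, 17*pi]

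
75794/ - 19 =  - 75794/19 = - 3989.16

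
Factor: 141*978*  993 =136932714 = 2^1*3^3*47^1*163^1 * 331^1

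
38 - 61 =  - 23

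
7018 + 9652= 16670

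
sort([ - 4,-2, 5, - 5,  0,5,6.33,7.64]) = [ - 5,-4,  -  2, 0,5,5,6.33,7.64]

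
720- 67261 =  - 66541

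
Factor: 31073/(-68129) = -7^1 * 23^1*353^(  -  1 ) =- 161/353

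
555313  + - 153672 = 401641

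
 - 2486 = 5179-7665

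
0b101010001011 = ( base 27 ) 3IQ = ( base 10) 2699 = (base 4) 222023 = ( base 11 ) 2034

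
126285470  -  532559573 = -406274103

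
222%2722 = 222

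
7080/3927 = 2360/1309 = 1.80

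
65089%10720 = 769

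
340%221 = 119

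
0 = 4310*0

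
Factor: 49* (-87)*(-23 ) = 3^1 * 7^2*23^1*29^1 = 98049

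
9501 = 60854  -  51353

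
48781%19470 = 9841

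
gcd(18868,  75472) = 18868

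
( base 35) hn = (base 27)MO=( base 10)618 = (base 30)ki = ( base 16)26a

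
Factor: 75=3^1*5^2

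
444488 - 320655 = 123833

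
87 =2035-1948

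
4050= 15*270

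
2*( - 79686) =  - 159372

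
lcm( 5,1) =5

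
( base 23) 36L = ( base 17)60C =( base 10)1746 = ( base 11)1348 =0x6D2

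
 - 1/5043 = -1/5043 = -0.00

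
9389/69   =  9389/69 = 136.07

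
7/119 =1/17 = 0.06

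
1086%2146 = 1086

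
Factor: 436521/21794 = 2^ (-1)*3^1*17^( - 1)*227^1= 681/34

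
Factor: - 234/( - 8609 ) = 2^1*3^2*13^1  *8609^(-1)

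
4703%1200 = 1103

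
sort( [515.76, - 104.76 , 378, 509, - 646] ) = [ - 646, - 104.76, 378,509 , 515.76]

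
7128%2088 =864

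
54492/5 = 10898 + 2/5 = 10898.40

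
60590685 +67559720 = 128150405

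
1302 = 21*62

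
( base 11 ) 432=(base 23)MD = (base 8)1007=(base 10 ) 519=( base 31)GN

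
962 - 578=384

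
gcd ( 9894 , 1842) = 6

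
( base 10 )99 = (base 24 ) 43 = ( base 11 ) 90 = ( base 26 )3L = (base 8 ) 143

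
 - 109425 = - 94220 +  - 15205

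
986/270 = 493/135  =  3.65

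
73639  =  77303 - 3664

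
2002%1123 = 879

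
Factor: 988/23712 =1/24=2^( - 3 )*3^( - 1)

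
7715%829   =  254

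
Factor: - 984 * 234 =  - 2^4*3^3*13^1*41^1 = - 230256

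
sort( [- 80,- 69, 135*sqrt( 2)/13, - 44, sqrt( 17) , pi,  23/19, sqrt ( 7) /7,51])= [-80,-69, - 44,sqrt( 7)/7,  23/19, pi , sqrt( 17), 135*sqrt ( 2)/13, 51 ] 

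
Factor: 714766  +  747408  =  2^1*7^1*71^1*1471^1=1462174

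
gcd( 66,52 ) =2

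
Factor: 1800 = 2^3*3^2*5^2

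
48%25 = 23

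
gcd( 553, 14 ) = 7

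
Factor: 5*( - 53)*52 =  - 2^2 * 5^1*13^1*53^1 = - 13780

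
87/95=87/95=0.92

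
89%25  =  14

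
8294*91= 754754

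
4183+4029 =8212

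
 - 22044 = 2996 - 25040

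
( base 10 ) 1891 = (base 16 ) 763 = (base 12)1117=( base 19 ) 54a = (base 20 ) 4eb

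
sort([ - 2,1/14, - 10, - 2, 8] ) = [ - 10, - 2,-2,1/14,  8] 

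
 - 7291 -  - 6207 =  - 1084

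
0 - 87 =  - 87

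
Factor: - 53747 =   -  71^1*757^1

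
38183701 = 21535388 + 16648313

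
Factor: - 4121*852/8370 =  - 585182/1395 = - 2^1 * 3^( - 2)*5^( - 1 )*13^1 * 31^( - 1)*71^1*317^1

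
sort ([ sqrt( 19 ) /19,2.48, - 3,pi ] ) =[ - 3,sqrt(19)/19,2.48,pi ]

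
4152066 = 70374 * 59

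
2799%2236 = 563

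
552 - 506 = 46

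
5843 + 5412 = 11255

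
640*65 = 41600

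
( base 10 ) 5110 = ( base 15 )17AA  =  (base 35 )460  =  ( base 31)59Q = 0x13f6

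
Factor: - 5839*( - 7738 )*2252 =2^3*53^1*73^1*  563^1*5839^1 = 101750273864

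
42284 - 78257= -35973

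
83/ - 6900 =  - 83/6900 = - 0.01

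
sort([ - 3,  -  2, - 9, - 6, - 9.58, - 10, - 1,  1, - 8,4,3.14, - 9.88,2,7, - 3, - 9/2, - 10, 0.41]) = [ - 10, - 10, - 9.88, - 9.58, - 9, - 8, - 6, -9/2, - 3, - 3, - 2, - 1, 0.41, 1,2,  3.14,4 , 7 ] 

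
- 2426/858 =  - 3 + 74/429 = - 2.83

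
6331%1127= 696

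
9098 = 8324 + 774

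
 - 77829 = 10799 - 88628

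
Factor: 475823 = 475823^1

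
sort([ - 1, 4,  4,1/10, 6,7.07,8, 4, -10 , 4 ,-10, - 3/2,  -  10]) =[- 10, - 10, - 10, - 3/2,-1,  1/10, 4 , 4, 4, 4 , 6,7.07,  8 ] 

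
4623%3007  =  1616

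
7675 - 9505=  - 1830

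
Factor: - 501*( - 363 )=181863 = 3^2*11^2*167^1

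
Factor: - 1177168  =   - 2^4*29^1*43^1  *  59^1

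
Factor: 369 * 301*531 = 58977639 = 3^4*7^1*41^1*43^1*59^1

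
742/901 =14/17   =  0.82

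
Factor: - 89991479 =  - 23^1*3912673^1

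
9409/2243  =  4 +437/2243 = 4.19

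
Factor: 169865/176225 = 5^ ( - 1)*7^(-1)*19^ ( - 1 )*641^1 = 641/665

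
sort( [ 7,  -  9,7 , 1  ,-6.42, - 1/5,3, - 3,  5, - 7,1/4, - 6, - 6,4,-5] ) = [  -  9,  -  7,  -  6.42, - 6, - 6, - 5,  -  3, - 1/5,1/4,  1,3,4  ,  5, 7,7] 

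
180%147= 33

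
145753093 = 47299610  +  98453483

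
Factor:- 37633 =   -  37633^1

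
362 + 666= 1028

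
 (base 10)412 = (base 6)1524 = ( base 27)f7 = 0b110011100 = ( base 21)JD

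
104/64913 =104/64913 = 0.00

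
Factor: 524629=7^1*149^1 * 503^1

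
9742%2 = 0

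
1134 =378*3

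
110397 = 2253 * 49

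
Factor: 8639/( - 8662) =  - 2^( - 1)*53^1*61^( - 1 )*71^( - 1 )*163^1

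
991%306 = 73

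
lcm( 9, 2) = 18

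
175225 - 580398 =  - 405173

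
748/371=748/371 = 2.02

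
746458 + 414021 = 1160479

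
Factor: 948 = 2^2 * 3^1*79^1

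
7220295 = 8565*843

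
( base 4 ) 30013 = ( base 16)307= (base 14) 3d5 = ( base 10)775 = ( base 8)1407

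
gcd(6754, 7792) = 2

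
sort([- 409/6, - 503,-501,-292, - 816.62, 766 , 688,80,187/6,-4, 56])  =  [-816.62, -503,-501, - 292,-409/6, - 4,187/6, 56, 80,  688,766]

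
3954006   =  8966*441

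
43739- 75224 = -31485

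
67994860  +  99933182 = 167928042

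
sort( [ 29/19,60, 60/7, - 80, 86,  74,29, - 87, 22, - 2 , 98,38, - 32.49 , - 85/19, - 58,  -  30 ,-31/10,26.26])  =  [ - 87,-80, - 58, - 32.49,-30, - 85/19, - 31/10,-2,29/19, 60/7,  22, 26.26,29, 38,60, 74,86, 98]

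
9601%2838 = 1087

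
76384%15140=684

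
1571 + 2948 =4519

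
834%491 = 343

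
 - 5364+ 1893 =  - 3471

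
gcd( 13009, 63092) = 1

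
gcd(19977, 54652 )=1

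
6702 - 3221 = 3481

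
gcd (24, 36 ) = 12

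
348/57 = 116/19 = 6.11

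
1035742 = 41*25262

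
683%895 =683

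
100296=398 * 252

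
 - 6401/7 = - 6401/7 = - 914.43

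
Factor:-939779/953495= - 5^ ( - 1 )* 139^1*6761^1 * 190699^(-1)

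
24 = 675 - 651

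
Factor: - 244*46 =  - 11224 =- 2^3*23^1*61^1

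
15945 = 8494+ 7451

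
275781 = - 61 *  ( - 4521 ) 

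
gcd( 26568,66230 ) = 2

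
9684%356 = 72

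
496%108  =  64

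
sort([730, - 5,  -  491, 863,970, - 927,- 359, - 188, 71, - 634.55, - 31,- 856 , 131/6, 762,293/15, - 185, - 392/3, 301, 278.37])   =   [ - 927, - 856,  -  634.55, - 491,- 359 , - 188, - 185,-392/3,-31, - 5,293/15,131/6 , 71,278.37,301, 730, 762,863,  970]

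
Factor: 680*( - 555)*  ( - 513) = 193606200 = 2^3 * 3^4*5^2*17^1*19^1*37^1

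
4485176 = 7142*628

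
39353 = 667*59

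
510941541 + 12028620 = 522970161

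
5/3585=1/717 = 0.00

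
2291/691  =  2291/691 = 3.32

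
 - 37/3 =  - 37/3= - 12.33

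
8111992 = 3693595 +4418397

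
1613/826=1613/826 = 1.95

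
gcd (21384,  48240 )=72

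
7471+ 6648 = 14119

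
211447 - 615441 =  - 403994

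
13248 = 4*3312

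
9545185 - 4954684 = 4590501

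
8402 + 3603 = 12005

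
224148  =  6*37358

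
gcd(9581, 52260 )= 871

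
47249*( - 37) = - 1748213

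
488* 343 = 167384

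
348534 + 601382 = 949916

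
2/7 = 2/7 = 0.29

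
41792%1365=842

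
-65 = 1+  -  66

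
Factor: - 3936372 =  - 2^2*3^1*11^2* 2711^1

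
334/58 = 5 + 22/29 = 5.76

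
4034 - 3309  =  725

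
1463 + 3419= 4882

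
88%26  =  10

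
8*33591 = 268728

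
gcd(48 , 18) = 6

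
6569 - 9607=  - 3038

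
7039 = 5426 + 1613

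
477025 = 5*95405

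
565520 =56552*10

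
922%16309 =922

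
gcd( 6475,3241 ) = 7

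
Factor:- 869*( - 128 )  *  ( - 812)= - 2^9 * 7^1*11^1*29^1*79^1 =- 90320384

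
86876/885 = 86876/885  =  98.16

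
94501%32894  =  28713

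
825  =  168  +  657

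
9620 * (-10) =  - 96200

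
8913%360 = 273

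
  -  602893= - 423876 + -179017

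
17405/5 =3481   =  3481.00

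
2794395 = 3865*723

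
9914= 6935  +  2979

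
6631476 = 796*8331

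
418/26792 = 209/13396 = 0.02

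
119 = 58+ 61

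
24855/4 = 6213+3/4  =  6213.75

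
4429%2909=1520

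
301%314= 301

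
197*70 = 13790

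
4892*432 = 2113344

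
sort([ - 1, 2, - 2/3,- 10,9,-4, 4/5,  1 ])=[ - 10, - 4, -1 , - 2/3,4/5,1 , 2 , 9]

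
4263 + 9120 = 13383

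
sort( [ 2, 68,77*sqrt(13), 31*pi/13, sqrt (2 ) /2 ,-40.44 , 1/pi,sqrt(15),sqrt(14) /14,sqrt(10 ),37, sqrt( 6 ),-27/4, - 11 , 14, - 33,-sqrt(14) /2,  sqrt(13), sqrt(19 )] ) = [  -  40.44 , - 33 , - 11 ,-27/4 ,-sqrt(14)/2 , sqrt ( 14)/14 , 1/pi, sqrt( 2 )/2,2 , sqrt( 6 ),sqrt( 10), sqrt ( 13),  sqrt(15), sqrt(19),  31 * pi/13, 14, 37,68, 77*sqrt( 13 )]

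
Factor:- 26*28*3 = -2^3*3^1*7^1*13^1 = - 2184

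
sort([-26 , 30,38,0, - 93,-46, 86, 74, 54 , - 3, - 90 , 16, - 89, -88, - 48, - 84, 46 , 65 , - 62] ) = [ - 93, - 90,  -  89,- 88, - 84,  -  62, - 48, - 46, - 26, - 3, 0, 16, 30,38,46, 54,65, 74, 86]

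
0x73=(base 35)3a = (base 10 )115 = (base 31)3m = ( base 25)4F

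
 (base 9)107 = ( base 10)88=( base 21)44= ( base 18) 4g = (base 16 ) 58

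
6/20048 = 3/10024 = 0.00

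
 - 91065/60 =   -  6071/4 = - 1517.75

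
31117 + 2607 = 33724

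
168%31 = 13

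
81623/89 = 81623/89  =  917.11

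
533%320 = 213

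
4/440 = 1/110 = 0.01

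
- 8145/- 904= 9 + 9/904 =9.01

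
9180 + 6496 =15676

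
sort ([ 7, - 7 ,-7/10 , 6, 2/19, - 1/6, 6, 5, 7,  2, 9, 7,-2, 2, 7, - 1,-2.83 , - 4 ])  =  [-7, - 4,  -  2.83, - 2, - 1 ,  -  7/10, - 1/6 , 2/19, 2,2,5,  6,6, 7, 7,  7,7 , 9 ] 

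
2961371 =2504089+457282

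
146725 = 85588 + 61137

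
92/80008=23/20002 = 0.00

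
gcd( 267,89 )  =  89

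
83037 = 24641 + 58396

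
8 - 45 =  - 37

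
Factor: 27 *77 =2079= 3^3*7^1*11^1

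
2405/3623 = 2405/3623=0.66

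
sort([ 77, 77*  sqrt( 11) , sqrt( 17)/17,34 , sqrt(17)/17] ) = [ sqrt(17)/17,  sqrt( 17 ) /17, 34,77,77*sqrt( 11) ]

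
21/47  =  21/47 = 0.45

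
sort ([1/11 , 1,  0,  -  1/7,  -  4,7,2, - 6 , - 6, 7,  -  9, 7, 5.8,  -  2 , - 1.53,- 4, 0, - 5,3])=[ - 9 ,-6, - 6, - 5, - 4 ,  -  4, - 2,-1.53, - 1/7,0,0,  1/11  ,  1 , 2 , 3, 5.8,  7 , 7, 7 ] 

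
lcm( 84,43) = 3612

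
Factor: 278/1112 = 1/4 = 2^(- 2 ) 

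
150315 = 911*165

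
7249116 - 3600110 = 3649006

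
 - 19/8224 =-19/8224= - 0.00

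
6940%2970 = 1000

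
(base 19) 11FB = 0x1D5C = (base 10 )7516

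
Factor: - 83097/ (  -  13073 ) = 3^2 *7^1*17^(-1 )*769^( - 1 )*1319^1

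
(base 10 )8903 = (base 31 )986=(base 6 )105115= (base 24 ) FAN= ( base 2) 10001011000111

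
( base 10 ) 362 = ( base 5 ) 2422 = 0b101101010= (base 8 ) 552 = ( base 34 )AM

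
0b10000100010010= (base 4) 2010102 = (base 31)8p3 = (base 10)8466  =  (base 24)egi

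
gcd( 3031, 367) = 1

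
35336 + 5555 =40891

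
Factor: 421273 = 421273^1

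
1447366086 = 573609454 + 873756632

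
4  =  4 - 0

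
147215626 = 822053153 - 674837527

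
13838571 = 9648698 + 4189873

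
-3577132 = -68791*52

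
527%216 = 95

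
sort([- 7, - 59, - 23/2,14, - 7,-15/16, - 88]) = [ - 88, - 59  , - 23/2 ,-7 , - 7, - 15/16,14] 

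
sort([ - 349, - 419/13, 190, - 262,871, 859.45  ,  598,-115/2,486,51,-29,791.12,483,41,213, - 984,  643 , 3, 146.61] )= [- 984, - 349, - 262,- 115/2, - 419/13, - 29,3,41, 51,146.61, 190 , 213,483,486,598,643 , 791.12, 859.45,871]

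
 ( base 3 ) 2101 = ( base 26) 2c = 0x40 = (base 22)2K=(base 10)64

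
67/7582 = 67/7582 = 0.01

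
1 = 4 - 3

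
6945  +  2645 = 9590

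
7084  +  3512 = 10596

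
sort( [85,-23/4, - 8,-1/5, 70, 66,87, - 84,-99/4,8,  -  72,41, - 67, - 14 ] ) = [ - 84, - 72, - 67,-99/4, - 14,-8, - 23/4, - 1/5,8, 41, 66, 70,85,87]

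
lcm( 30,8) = 120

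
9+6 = 15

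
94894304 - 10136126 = 84758178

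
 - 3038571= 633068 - 3671639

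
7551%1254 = 27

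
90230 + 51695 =141925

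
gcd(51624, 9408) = 24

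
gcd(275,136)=1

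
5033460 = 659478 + 4373982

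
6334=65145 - 58811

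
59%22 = 15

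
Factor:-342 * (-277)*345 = 32683230 = 2^1*3^3*5^1*19^1*23^1  *  277^1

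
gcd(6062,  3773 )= 7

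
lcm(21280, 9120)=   63840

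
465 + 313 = 778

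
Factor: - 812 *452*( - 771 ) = 282975504  =  2^4*3^1*7^1*29^1*113^1*257^1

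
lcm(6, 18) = 18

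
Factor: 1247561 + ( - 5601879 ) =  - 2^1*59^1*36901^1 = -4354318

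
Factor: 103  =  103^1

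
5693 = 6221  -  528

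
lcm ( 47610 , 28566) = 142830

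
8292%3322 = 1648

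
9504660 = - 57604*( - 165 )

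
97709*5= 488545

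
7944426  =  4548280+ 3396146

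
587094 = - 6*(  -  97849 )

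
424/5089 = 424/5089 =0.08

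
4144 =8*518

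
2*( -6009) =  - 12018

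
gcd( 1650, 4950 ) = 1650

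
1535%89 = 22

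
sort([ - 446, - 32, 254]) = [ - 446, - 32,254 ] 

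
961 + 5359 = 6320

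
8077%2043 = 1948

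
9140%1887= 1592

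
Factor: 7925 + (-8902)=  - 977= -  977^1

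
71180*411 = 29254980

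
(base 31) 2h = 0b1001111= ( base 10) 79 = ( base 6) 211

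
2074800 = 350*5928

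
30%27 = 3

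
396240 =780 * 508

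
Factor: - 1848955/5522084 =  - 2^( - 2)*5^1*19^ (- 1)*113^( - 1 ) * 643^( - 1)*369791^1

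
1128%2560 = 1128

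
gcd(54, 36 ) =18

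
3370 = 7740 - 4370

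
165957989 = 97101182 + 68856807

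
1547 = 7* 221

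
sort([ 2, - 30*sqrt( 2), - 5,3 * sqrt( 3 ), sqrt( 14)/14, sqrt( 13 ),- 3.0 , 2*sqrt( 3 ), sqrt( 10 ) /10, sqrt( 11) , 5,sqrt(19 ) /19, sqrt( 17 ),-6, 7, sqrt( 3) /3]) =[ - 30*sqrt( 2 ), - 6, - 5, - 3.0,sqrt( 19)/19,sqrt( 14 ) /14 , sqrt(10)/10, sqrt(3)/3, 2,  sqrt (11 ), 2*sqrt (3), sqrt(13 ), sqrt( 17 ), 5, 3 * sqrt(3), 7] 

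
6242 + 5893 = 12135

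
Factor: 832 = 2^6*13^1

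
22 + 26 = 48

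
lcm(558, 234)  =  7254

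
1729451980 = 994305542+735146438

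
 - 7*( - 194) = 1358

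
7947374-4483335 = 3464039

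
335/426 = 335/426 = 0.79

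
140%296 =140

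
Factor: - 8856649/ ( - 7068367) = 79^( -1 ) * 131^(-1)*683^( - 1)*8856649^1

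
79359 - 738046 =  - 658687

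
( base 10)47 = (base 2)101111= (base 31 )1G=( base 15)32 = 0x2f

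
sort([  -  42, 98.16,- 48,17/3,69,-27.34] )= [- 48, - 42, - 27.34,17/3,69,98.16]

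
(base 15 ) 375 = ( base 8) 1421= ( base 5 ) 11120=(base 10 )785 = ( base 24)18h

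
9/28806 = 3/9602 = 0.00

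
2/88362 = 1/44181 = 0.00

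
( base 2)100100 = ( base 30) 16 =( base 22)1e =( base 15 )26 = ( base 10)36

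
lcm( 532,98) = 3724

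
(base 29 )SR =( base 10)839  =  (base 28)11r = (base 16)347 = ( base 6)3515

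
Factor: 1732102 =2^1 * 866051^1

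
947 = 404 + 543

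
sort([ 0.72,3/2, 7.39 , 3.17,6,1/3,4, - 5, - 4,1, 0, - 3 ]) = [ - 5, - 4, - 3, 0,1/3,  0.72,1, 3/2,3.17,4 , 6,7.39 ] 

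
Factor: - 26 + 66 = 40  =  2^3*5^1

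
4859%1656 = 1547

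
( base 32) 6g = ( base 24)8g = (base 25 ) 88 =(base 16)D0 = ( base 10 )208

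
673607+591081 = 1264688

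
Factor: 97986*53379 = 2^1*3^5*7^1*659^1*2333^1= 5230394694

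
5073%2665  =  2408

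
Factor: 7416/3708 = 2^1=2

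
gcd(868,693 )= 7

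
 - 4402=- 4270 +- 132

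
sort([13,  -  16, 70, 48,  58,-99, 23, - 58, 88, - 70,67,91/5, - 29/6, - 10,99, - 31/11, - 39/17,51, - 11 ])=[ - 99, - 70, - 58, - 16, - 11, - 10, - 29/6, - 31/11, - 39/17,13,  91/5, 23, 48,51,  58,67,70,88,99]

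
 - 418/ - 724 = 209/362 = 0.58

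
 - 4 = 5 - 9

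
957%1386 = 957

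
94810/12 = 47405/6 =7900.83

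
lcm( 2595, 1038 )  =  5190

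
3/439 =3/439= 0.01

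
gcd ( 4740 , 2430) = 30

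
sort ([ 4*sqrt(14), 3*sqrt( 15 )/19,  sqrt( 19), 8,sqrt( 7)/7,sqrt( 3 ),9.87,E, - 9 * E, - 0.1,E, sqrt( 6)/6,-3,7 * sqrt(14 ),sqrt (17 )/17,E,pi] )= [ - 9*E, - 3, - 0.1 , sqrt( 17 )/17,  sqrt(7)/7, sqrt( 6 )/6, 3*sqrt( 15)/19,  sqrt(3),E , E,  E, pi, sqrt(19 ), 8 , 9.87,4*sqrt( 14) , 7  *  sqrt( 14) ]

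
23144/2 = 11572 = 11572.00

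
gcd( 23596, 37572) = 4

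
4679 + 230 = 4909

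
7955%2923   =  2109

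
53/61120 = 53/61120 = 0.00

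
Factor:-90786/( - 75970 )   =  3^1*5^(  -  1 )*71^(-1 )*107^( - 1)*15131^1=45393/37985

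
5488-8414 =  -2926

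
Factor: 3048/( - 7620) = -2/5  =  - 2^1*5^( - 1 ) 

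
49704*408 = 20279232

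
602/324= 1  +  139/162  =  1.86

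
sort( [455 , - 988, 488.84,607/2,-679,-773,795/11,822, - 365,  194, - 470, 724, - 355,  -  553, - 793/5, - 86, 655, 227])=[ - 988, - 773, - 679, - 553, - 470, - 365,-355, - 793/5, - 86,795/11, 194, 227, 607/2, 455,488.84, 655,724, 822] 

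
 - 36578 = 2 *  (-18289) 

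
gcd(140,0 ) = 140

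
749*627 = 469623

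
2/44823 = 2/44823 =0.00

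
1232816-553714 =679102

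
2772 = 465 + 2307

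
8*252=2016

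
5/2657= 5/2657 = 0.00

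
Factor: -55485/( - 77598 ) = 685/958 =2^( - 1)*5^1  *  137^1*479^( - 1) 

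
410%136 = 2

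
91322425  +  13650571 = 104972996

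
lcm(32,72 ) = 288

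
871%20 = 11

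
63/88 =63/88= 0.72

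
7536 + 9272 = 16808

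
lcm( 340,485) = 32980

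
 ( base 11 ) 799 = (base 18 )2H1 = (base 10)955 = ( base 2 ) 1110111011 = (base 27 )18a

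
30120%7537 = 7509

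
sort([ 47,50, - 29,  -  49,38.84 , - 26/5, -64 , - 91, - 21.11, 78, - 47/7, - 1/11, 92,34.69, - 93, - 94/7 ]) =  [ - 93, - 91, - 64, - 49, - 29, - 21.11, - 94/7, - 47/7, - 26/5,-1/11,  34.69,  38.84,  47,50,78, 92 ] 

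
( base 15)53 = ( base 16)4e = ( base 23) 39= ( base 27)2O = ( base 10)78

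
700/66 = 350/33 = 10.61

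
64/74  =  32/37= 0.86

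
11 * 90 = 990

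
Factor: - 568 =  - 2^3*71^1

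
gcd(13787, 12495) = 17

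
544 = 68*8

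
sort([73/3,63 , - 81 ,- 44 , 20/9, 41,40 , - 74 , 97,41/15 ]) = [-81, - 74,-44, 20/9,41/15,73/3 , 40, 41,63,97]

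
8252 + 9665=17917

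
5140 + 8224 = 13364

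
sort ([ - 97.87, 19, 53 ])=[ - 97.87, 19,53]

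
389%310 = 79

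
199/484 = 199/484 = 0.41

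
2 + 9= 11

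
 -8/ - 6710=4/3355=0.00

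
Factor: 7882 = 2^1* 7^1*563^1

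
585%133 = 53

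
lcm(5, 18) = 90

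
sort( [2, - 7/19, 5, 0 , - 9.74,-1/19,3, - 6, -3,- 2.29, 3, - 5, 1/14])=[ - 9.74, - 6, - 5, - 3, - 2.29,-7/19, -1/19,0 , 1/14,2, 3, 3,  5] 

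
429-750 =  - 321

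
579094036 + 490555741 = 1069649777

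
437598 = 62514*7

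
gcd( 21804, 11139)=237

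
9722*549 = 5337378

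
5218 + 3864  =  9082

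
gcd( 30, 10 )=10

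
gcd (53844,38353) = 7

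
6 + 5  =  11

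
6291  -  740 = 5551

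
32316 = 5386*6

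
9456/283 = 33  +  117/283 = 33.41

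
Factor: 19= 19^1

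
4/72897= 4/72897 = 0.00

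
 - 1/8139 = -1 + 8138/8139=-0.00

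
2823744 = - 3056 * ( - 924)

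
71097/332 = 71097/332 = 214.15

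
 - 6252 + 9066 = 2814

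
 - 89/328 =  - 1+239/328= - 0.27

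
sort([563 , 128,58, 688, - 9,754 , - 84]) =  [  -  84,  -  9, 58,  128,  563 , 688,754]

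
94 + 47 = 141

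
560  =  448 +112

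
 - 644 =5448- 6092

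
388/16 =97/4 = 24.25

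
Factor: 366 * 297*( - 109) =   -  11848518 = -  2^1*3^4*11^1*61^1 * 109^1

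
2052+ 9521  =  11573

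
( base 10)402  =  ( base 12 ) 296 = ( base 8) 622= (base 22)I6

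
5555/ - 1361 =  - 5555/1361 = -4.08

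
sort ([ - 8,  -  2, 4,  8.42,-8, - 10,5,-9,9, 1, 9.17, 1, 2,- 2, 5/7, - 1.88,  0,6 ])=[- 10, - 9, - 8, - 8, - 2,  -  2, - 1.88,  0,5/7,1, 1 , 2, 4,  5,6,8.42, 9,9.17] 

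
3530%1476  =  578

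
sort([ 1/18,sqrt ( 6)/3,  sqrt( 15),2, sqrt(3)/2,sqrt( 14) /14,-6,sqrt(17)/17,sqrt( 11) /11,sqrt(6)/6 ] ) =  [ - 6 , 1/18,sqrt(17 ) /17,sqrt(14)/14,sqrt( 11)/11,  sqrt ( 6 )/6,sqrt(6)/3,sqrt ( 3)/2,  2, sqrt(15)]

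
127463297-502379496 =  -374916199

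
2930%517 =345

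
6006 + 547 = 6553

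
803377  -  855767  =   - 52390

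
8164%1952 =356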